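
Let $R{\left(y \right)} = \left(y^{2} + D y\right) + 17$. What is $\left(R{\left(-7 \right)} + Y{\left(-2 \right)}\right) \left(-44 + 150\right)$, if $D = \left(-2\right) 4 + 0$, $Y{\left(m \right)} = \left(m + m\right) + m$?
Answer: $12296$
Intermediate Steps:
$Y{\left(m \right)} = 3 m$ ($Y{\left(m \right)} = 2 m + m = 3 m$)
$D = -8$ ($D = -8 + 0 = -8$)
$R{\left(y \right)} = 17 + y^{2} - 8 y$ ($R{\left(y \right)} = \left(y^{2} - 8 y\right) + 17 = 17 + y^{2} - 8 y$)
$\left(R{\left(-7 \right)} + Y{\left(-2 \right)}\right) \left(-44 + 150\right) = \left(\left(17 + \left(-7\right)^{2} - -56\right) + 3 \left(-2\right)\right) \left(-44 + 150\right) = \left(\left(17 + 49 + 56\right) - 6\right) 106 = \left(122 - 6\right) 106 = 116 \cdot 106 = 12296$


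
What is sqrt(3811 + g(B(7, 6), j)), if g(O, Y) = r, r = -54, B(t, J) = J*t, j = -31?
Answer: 17*sqrt(13) ≈ 61.294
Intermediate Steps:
g(O, Y) = -54
sqrt(3811 + g(B(7, 6), j)) = sqrt(3811 - 54) = sqrt(3757) = 17*sqrt(13)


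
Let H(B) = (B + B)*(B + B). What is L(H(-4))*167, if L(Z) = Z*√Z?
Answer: 85504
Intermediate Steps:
H(B) = 4*B² (H(B) = (2*B)*(2*B) = 4*B²)
L(Z) = Z^(3/2)
L(H(-4))*167 = (4*(-4)²)^(3/2)*167 = (4*16)^(3/2)*167 = 64^(3/2)*167 = 512*167 = 85504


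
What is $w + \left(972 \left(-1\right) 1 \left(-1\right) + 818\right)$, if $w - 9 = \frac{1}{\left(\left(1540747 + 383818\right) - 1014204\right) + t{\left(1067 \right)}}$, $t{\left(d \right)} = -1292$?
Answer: $\frac{1635415132}{909069} \approx 1799.0$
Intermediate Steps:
$w = \frac{8181622}{909069}$ ($w = 9 + \frac{1}{\left(\left(1540747 + 383818\right) - 1014204\right) - 1292} = 9 + \frac{1}{\left(1924565 - 1014204\right) - 1292} = 9 + \frac{1}{910361 - 1292} = 9 + \frac{1}{909069} = \frac{8181622}{909069} \approx 9.0$)
$w + \left(972 \left(-1\right) 1 \left(-1\right) + 818\right) = \frac{8181622}{909069} + \left(972 \left(-1\right) 1 \left(-1\right) + 818\right) = \frac{8181622}{909069} + \left(972 \left(\left(-1\right) \left(-1\right)\right) + 818\right) = \frac{8181622}{909069} + \left(972 \cdot 1 + 818\right) = \frac{8181622}{909069} + \left(972 + 818\right) = \frac{8181622}{909069} + 1790 = \frac{1635415132}{909069}$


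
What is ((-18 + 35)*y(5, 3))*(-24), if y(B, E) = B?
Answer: -2040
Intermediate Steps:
((-18 + 35)*y(5, 3))*(-24) = ((-18 + 35)*5)*(-24) = (17*5)*(-24) = 85*(-24) = -2040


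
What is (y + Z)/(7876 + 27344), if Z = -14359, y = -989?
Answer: -1279/2935 ≈ -0.43578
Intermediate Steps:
(y + Z)/(7876 + 27344) = (-989 - 14359)/(7876 + 27344) = -15348/35220 = -15348*1/35220 = -1279/2935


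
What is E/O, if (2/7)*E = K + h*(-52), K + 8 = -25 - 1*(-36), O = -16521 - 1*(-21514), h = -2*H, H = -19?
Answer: -13811/9986 ≈ -1.3830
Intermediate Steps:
h = 38 (h = -2*(-19) = 38)
O = 4993 (O = -16521 + 21514 = 4993)
K = 3 (K = -8 + (-25 - 1*(-36)) = -8 + (-25 + 36) = -8 + 11 = 3)
E = -13811/2 (E = 7*(3 + 38*(-52))/2 = 7*(3 - 1976)/2 = (7/2)*(-1973) = -13811/2 ≈ -6905.5)
E/O = -13811/2/4993 = -13811/2*1/4993 = -13811/9986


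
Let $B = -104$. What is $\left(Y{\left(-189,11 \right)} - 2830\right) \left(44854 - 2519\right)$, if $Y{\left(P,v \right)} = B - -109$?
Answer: $-119596375$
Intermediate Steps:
$Y{\left(P,v \right)} = 5$ ($Y{\left(P,v \right)} = -104 - -109 = -104 + 109 = 5$)
$\left(Y{\left(-189,11 \right)} - 2830\right) \left(44854 - 2519\right) = \left(5 - 2830\right) \left(44854 - 2519\right) = \left(-2825\right) 42335 = -119596375$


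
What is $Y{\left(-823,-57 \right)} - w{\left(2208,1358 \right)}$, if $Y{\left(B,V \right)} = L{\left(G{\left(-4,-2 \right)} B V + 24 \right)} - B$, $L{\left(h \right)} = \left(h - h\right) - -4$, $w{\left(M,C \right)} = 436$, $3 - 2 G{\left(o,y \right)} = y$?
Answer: $391$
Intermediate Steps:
$G{\left(o,y \right)} = \frac{3}{2} - \frac{y}{2}$
$L{\left(h \right)} = 4$ ($L{\left(h \right)} = 0 + 4 = 4$)
$Y{\left(B,V \right)} = 4 - B$
$Y{\left(-823,-57 \right)} - w{\left(2208,1358 \right)} = \left(4 - -823\right) - 436 = \left(4 + 823\right) - 436 = 827 - 436 = 391$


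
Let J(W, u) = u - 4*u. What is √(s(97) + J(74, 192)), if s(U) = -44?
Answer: 2*I*√155 ≈ 24.9*I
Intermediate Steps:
J(W, u) = -3*u
√(s(97) + J(74, 192)) = √(-44 - 3*192) = √(-44 - 576) = √(-620) = 2*I*√155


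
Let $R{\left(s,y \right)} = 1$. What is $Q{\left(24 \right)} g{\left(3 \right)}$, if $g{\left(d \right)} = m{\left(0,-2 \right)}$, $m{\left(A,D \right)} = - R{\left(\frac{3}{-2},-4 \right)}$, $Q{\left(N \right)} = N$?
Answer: $-24$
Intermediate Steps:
$m{\left(A,D \right)} = -1$ ($m{\left(A,D \right)} = \left(-1\right) 1 = -1$)
$g{\left(d \right)} = -1$
$Q{\left(24 \right)} g{\left(3 \right)} = 24 \left(-1\right) = -24$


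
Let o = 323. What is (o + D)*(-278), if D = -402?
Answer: 21962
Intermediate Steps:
(o + D)*(-278) = (323 - 402)*(-278) = -79*(-278) = 21962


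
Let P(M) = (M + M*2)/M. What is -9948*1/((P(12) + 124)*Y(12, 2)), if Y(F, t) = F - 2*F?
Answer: 829/127 ≈ 6.5276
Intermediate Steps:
Y(F, t) = -F
P(M) = 3 (P(M) = (M + 2*M)/M = (3*M)/M = 3)
-9948*1/((P(12) + 124)*Y(12, 2)) = -9948*(-1/(12*(3 + 124))) = -9948/((-12*127)) = -9948/(-1524) = -9948*(-1/1524) = 829/127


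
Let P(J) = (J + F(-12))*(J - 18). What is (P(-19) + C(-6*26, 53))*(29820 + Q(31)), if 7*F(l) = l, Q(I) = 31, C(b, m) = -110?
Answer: 137165345/7 ≈ 1.9595e+7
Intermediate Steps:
F(l) = l/7
P(J) = (-18 + J)*(-12/7 + J) (P(J) = (J + (⅐)*(-12))*(J - 18) = (J - 12/7)*(-18 + J) = (-12/7 + J)*(-18 + J) = (-18 + J)*(-12/7 + J))
(P(-19) + C(-6*26, 53))*(29820 + Q(31)) = ((216/7 + (-19)² - 138/7*(-19)) - 110)*(29820 + 31) = ((216/7 + 361 + 2622/7) - 110)*29851 = (5365/7 - 110)*29851 = (4595/7)*29851 = 137165345/7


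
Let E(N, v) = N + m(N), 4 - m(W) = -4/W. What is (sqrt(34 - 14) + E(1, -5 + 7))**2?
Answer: 101 + 36*sqrt(5) ≈ 181.50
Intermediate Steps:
m(W) = 4 + 4/W (m(W) = 4 - (-4)/W = 4 + 4/W)
E(N, v) = 4 + N + 4/N (E(N, v) = N + (4 + 4/N) = 4 + N + 4/N)
(sqrt(34 - 14) + E(1, -5 + 7))**2 = (sqrt(34 - 14) + (4 + 1 + 4/1))**2 = (sqrt(20) + (4 + 1 + 4*1))**2 = (2*sqrt(5) + (4 + 1 + 4))**2 = (2*sqrt(5) + 9)**2 = (9 + 2*sqrt(5))**2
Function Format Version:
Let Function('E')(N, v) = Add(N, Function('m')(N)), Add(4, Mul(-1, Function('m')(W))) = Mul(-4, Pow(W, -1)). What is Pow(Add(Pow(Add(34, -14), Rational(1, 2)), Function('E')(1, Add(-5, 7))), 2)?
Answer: Add(101, Mul(36, Pow(5, Rational(1, 2)))) ≈ 181.50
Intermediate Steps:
Function('m')(W) = Add(4, Mul(4, Pow(W, -1))) (Function('m')(W) = Add(4, Mul(-1, Mul(-4, Pow(W, -1)))) = Add(4, Mul(4, Pow(W, -1))))
Function('E')(N, v) = Add(4, N, Mul(4, Pow(N, -1))) (Function('E')(N, v) = Add(N, Add(4, Mul(4, Pow(N, -1)))) = Add(4, N, Mul(4, Pow(N, -1))))
Pow(Add(Pow(Add(34, -14), Rational(1, 2)), Function('E')(1, Add(-5, 7))), 2) = Pow(Add(Pow(Add(34, -14), Rational(1, 2)), Add(4, 1, Mul(4, Pow(1, -1)))), 2) = Pow(Add(Pow(20, Rational(1, 2)), Add(4, 1, Mul(4, 1))), 2) = Pow(Add(Mul(2, Pow(5, Rational(1, 2))), Add(4, 1, 4)), 2) = Pow(Add(Mul(2, Pow(5, Rational(1, 2))), 9), 2) = Pow(Add(9, Mul(2, Pow(5, Rational(1, 2)))), 2)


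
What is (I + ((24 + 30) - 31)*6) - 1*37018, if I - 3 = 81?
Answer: -36796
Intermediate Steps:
I = 84 (I = 3 + 81 = 84)
(I + ((24 + 30) - 31)*6) - 1*37018 = (84 + ((24 + 30) - 31)*6) - 1*37018 = (84 + (54 - 31)*6) - 37018 = (84 + 23*6) - 37018 = (84 + 138) - 37018 = 222 - 37018 = -36796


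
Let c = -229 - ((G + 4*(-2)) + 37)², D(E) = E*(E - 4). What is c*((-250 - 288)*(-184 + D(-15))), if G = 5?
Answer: 75258130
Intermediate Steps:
D(E) = E*(-4 + E)
c = -1385 (c = -229 - ((5 + 4*(-2)) + 37)² = -229 - ((5 - 8) + 37)² = -229 - (-3 + 37)² = -229 - 1*34² = -229 - 1*1156 = -229 - 1156 = -1385)
c*((-250 - 288)*(-184 + D(-15))) = -1385*(-250 - 288)*(-184 - 15*(-4 - 15)) = -(-745130)*(-184 - 15*(-19)) = -(-745130)*(-184 + 285) = -(-745130)*101 = -1385*(-54338) = 75258130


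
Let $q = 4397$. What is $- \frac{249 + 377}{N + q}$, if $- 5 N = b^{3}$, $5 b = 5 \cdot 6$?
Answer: $- \frac{3130}{21769} \approx -0.14378$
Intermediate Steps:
$b = 6$ ($b = \frac{5 \cdot 6}{5} = \frac{1}{5} \cdot 30 = 6$)
$N = - \frac{216}{5}$ ($N = - \frac{6^{3}}{5} = \left(- \frac{1}{5}\right) 216 = - \frac{216}{5} \approx -43.2$)
$- \frac{249 + 377}{N + q} = - \frac{249 + 377}{- \frac{216}{5} + 4397} = - \frac{626}{\frac{21769}{5}} = - \frac{626 \cdot 5}{21769} = \left(-1\right) \frac{3130}{21769} = - \frac{3130}{21769}$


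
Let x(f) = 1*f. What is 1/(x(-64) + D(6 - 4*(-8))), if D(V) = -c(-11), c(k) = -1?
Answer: -1/63 ≈ -0.015873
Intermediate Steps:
x(f) = f
D(V) = 1 (D(V) = -1*(-1) = 1)
1/(x(-64) + D(6 - 4*(-8))) = 1/(-64 + 1) = 1/(-63) = -1/63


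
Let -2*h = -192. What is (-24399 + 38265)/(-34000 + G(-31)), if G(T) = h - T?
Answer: -4622/11291 ≈ -0.40935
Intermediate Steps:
h = 96 (h = -1/2*(-192) = 96)
G(T) = 96 - T
(-24399 + 38265)/(-34000 + G(-31)) = (-24399 + 38265)/(-34000 + (96 - 1*(-31))) = 13866/(-34000 + (96 + 31)) = 13866/(-34000 + 127) = 13866/(-33873) = 13866*(-1/33873) = -4622/11291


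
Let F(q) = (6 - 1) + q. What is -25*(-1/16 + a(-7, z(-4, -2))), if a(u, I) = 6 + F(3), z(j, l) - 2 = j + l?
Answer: -5575/16 ≈ -348.44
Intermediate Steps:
F(q) = 5 + q
z(j, l) = 2 + j + l (z(j, l) = 2 + (j + l) = 2 + j + l)
a(u, I) = 14 (a(u, I) = 6 + (5 + 3) = 6 + 8 = 14)
-25*(-1/16 + a(-7, z(-4, -2))) = -25*(-1/16 + 14) = -25*223/16 = -5575/16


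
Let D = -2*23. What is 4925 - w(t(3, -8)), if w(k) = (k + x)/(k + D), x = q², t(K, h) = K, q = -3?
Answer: 211787/43 ≈ 4925.3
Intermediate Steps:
D = -46
x = 9 (x = (-3)² = 9)
w(k) = (9 + k)/(-46 + k) (w(k) = (k + 9)/(k - 46) = (9 + k)/(-46 + k))
4925 - w(t(3, -8)) = 4925 - (9 + 3)/(-46 + 3) = 4925 - 12/(-43) = 4925 - (-1)*12/43 = 4925 - 1*(-12/43) = 4925 + 12/43 = 211787/43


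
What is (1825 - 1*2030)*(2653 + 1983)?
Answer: -950380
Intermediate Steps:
(1825 - 1*2030)*(2653 + 1983) = (1825 - 2030)*4636 = -205*4636 = -950380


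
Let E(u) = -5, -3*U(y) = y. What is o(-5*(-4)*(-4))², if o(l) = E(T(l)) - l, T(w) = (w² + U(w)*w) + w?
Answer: 5625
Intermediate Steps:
U(y) = -y/3
T(w) = w + 2*w²/3 (T(w) = (w² + (-w/3)*w) + w = (w² - w²/3) + w = 2*w²/3 + w = w + 2*w²/3)
o(l) = -5 - l
o(-5*(-4)*(-4))² = (-5 - (-5*(-4))*(-4))² = (-5 - 20*(-4))² = (-5 - 1*(-80))² = (-5 + 80)² = 75² = 5625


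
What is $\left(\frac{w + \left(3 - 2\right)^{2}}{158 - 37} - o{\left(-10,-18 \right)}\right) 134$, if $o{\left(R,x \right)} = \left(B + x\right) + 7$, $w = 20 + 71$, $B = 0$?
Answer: $\frac{190682}{121} \approx 1575.9$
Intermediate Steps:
$w = 91$
$o{\left(R,x \right)} = 7 + x$ ($o{\left(R,x \right)} = \left(0 + x\right) + 7 = x + 7 = 7 + x$)
$\left(\frac{w + \left(3 - 2\right)^{2}}{158 - 37} - o{\left(-10,-18 \right)}\right) 134 = \left(\frac{91 + \left(3 - 2\right)^{2}}{158 - 37} - \left(7 - 18\right)\right) 134 = \left(\frac{91 + 1^{2}}{121} - -11\right) 134 = \left(\left(91 + 1\right) \frac{1}{121} + 11\right) 134 = \left(92 \cdot \frac{1}{121} + 11\right) 134 = \left(\frac{92}{121} + 11\right) 134 = \frac{1423}{121} \cdot 134 = \frac{190682}{121}$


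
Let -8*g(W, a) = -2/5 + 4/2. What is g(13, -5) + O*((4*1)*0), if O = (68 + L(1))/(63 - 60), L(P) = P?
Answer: -⅕ ≈ -0.20000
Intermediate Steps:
g(W, a) = -⅕ (g(W, a) = -(-2/5 + 4/2)/8 = -(-2*⅕ + 4*(½))/8 = -(-⅖ + 2)/8 = -⅛*8/5 = -⅕)
O = 23 (O = (68 + 1)/(63 - 60) = 69/3 = 69*(⅓) = 23)
g(13, -5) + O*((4*1)*0) = -⅕ + 23*((4*1)*0) = -⅕ + 23*(4*0) = -⅕ + 23*0 = -⅕ + 0 = -⅕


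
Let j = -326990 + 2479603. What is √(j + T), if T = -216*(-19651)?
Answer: √6397229 ≈ 2529.3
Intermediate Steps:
T = 4244616
j = 2152613
√(j + T) = √(2152613 + 4244616) = √6397229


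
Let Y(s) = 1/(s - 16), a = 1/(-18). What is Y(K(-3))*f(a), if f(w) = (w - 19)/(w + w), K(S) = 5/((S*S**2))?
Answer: -9261/874 ≈ -10.596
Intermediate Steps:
K(S) = 5/S**3 (K(S) = 5/(S**3) = 5/S**3)
a = -1/18 ≈ -0.055556
Y(s) = 1/(-16 + s)
f(w) = (-19 + w)/(2*w) (f(w) = (-19 + w)/((2*w)) = (-19 + w)*(1/(2*w)) = (-19 + w)/(2*w))
Y(K(-3))*f(a) = ((-19 - 1/18)/(2*(-1/18)))/(-16 + 5/(-3)**3) = ((1/2)*(-18)*(-343/18))/(-16 + 5*(-1/27)) = (343/2)/(-16 - 5/27) = (343/2)/(-437/27) = -27/437*343/2 = -9261/874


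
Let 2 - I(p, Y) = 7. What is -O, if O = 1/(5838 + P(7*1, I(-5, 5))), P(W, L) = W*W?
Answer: -1/5887 ≈ -0.00016987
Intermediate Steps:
I(p, Y) = -5 (I(p, Y) = 2 - 1*7 = 2 - 7 = -5)
P(W, L) = W²
O = 1/5887 (O = 1/(5838 + (7*1)²) = 1/(5838 + 7²) = 1/(5838 + 49) = 1/5887 ≈ 0.00016987)
-O = -1*1/5887 = -1/5887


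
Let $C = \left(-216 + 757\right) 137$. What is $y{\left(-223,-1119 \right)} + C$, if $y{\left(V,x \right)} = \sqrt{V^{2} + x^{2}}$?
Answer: $74117 + \sqrt{1301890} \approx 75258.0$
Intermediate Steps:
$C = 74117$ ($C = 541 \cdot 137 = 74117$)
$y{\left(-223,-1119 \right)} + C = \sqrt{\left(-223\right)^{2} + \left(-1119\right)^{2}} + 74117 = \sqrt{49729 + 1252161} + 74117 = \sqrt{1301890} + 74117 = 74117 + \sqrt{1301890}$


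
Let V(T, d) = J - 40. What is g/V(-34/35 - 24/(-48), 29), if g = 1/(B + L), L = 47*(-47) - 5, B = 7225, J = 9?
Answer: -1/155341 ≈ -6.4374e-6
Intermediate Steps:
L = -2214 (L = -2209 - 5 = -2214)
V(T, d) = -31 (V(T, d) = 9 - 40 = -31)
g = 1/5011 (g = 1/(7225 - 2214) = 1/5011 ≈ 0.00019956)
g/V(-34/35 - 24/(-48), 29) = (1/5011)/(-31) = (1/5011)*(-1/31) = -1/155341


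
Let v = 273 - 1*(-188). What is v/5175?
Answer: 461/5175 ≈ 0.089082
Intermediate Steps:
v = 461 (v = 273 + 188 = 461)
v/5175 = 461/5175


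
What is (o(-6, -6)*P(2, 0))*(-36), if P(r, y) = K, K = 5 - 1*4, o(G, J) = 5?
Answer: -180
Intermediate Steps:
K = 1 (K = 5 - 4 = 1)
P(r, y) = 1
(o(-6, -6)*P(2, 0))*(-36) = (5*1)*(-36) = 5*(-36) = -180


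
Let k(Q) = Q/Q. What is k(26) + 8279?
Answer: 8280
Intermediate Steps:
k(Q) = 1
k(26) + 8279 = 1 + 8279 = 8280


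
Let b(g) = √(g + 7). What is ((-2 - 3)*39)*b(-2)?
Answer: -195*√5 ≈ -436.03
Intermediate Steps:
b(g) = √(7 + g)
((-2 - 3)*39)*b(-2) = ((-2 - 3)*39)*√(7 - 2) = (-5*39)*√5 = -195*√5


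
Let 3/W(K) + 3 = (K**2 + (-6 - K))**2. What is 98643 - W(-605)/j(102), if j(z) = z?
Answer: 450803180813324525/4570047350682 ≈ 98643.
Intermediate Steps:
W(K) = 3/(-3 + (-6 + K**2 - K)**2) (W(K) = 3/(-3 + (K**2 + (-6 - K))**2) = 3/(-3 + (-6 + K**2 - K)**2))
98643 - W(-605)/j(102) = 98643 - 3/(-3 + (6 - 605 - 1*(-605)**2)**2)/102 = 98643 - 3/(-3 + (6 - 605 - 1*366025)**2)/102 = 98643 - 3/(-3 + (6 - 605 - 366025)**2)/102 = 98643 - 3/(-3 + (-366624)**2)/102 = 98643 - 3/(-3 + 134413157376)/102 = 98643 - 3/134413157373/102 = 98643 - 3*(1/134413157373)/102 = 98643 - 1/(44804385791*102) = 98643 - 1*1/4570047350682 = 98643 - 1/4570047350682 = 450803180813324525/4570047350682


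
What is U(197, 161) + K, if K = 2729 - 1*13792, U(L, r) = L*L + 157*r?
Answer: 53023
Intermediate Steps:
U(L, r) = L**2 + 157*r
K = -11063 (K = 2729 - 13792 = -11063)
U(197, 161) + K = (197**2 + 157*161) - 11063 = (38809 + 25277) - 11063 = 64086 - 11063 = 53023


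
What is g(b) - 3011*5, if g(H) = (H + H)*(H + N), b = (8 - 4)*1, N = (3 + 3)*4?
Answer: -14831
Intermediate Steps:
N = 24 (N = 6*4 = 24)
b = 4 (b = 4*1 = 4)
g(H) = 2*H*(24 + H) (g(H) = (H + H)*(H + 24) = (2*H)*(24 + H) = 2*H*(24 + H))
g(b) - 3011*5 = 2*4*(24 + 4) - 3011*5 = 2*4*28 - 1*15055 = 224 - 15055 = -14831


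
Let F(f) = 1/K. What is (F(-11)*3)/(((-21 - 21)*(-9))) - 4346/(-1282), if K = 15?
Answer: 4107611/1211490 ≈ 3.3905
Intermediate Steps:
F(f) = 1/15
(F(-11)*3)/(((-21 - 21)*(-9))) - 4346/(-1282) = ((1/15)*3)/(((-21 - 21)*(-9))) - 4346/(-1282) = 1/(5*((-42*(-9)))) - 4346*(-1/1282) = (1/5)/378 + 2173/641 = (1/5)*(1/378) + 2173/641 = 1/1890 + 2173/641 = 4107611/1211490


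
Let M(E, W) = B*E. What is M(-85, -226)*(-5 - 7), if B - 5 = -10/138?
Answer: 115600/23 ≈ 5026.1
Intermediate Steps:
B = 340/69 (B = 5 - 10/138 = 5 - 10*1/138 = 5 - 5/69 = 340/69 ≈ 4.9275)
M(E, W) = 340*E/69
M(-85, -226)*(-5 - 7) = ((340/69)*(-85))*(-5 - 7) = -28900/69*(-12) = 115600/23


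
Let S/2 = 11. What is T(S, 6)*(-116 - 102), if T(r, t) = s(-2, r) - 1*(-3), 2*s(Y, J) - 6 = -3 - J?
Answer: 1417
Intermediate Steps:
s(Y, J) = 3/2 - J/2 (s(Y, J) = 3 + (-3 - J)/2 = 3 + (-3/2 - J/2) = 3/2 - J/2)
S = 22 (S = 2*11 = 22)
T(r, t) = 9/2 - r/2 (T(r, t) = (3/2 - r/2) - 1*(-3) = (3/2 - r/2) + 3 = 9/2 - r/2)
T(S, 6)*(-116 - 102) = (9/2 - 1/2*22)*(-116 - 102) = (9/2 - 11)*(-218) = -13/2*(-218) = 1417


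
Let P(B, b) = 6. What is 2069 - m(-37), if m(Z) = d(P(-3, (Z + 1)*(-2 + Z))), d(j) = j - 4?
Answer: 2067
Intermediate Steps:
d(j) = -4 + j
m(Z) = 2 (m(Z) = -4 + 6 = 2)
2069 - m(-37) = 2069 - 1*2 = 2069 - 2 = 2067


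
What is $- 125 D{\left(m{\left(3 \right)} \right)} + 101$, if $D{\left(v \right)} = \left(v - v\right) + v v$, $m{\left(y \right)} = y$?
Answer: $-1024$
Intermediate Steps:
$D{\left(v \right)} = v^{2}$ ($D{\left(v \right)} = 0 + v^{2} = v^{2}$)
$- 125 D{\left(m{\left(3 \right)} \right)} + 101 = - 125 \cdot 3^{2} + 101 = \left(-125\right) 9 + 101 = -1125 + 101 = -1024$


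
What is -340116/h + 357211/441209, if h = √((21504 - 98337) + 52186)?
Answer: 357211/441209 + 48588*I*√503/503 ≈ 0.80962 + 2166.4*I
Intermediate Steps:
h = 7*I*√503 (h = √(-76833 + 52186) = √(-24647) = 7*I*√503 ≈ 156.99*I)
-340116/h + 357211/441209 = -340116*(-I*√503/3521) + 357211/441209 = -(-48588)*I*√503/503 + 357211*(1/441209) = 48588*I*√503/503 + 357211/441209 = 357211/441209 + 48588*I*√503/503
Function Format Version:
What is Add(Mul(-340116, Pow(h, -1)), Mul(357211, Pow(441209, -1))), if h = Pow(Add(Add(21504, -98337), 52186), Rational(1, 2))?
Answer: Add(Rational(357211, 441209), Mul(Rational(48588, 503), I, Pow(503, Rational(1, 2)))) ≈ Add(0.80962, Mul(2166.4, I))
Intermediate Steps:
h = Mul(7, I, Pow(503, Rational(1, 2))) (h = Pow(Add(-76833, 52186), Rational(1, 2)) = Pow(-24647, Rational(1, 2)) = Mul(7, I, Pow(503, Rational(1, 2))) ≈ Mul(156.99, I))
Add(Mul(-340116, Pow(h, -1)), Mul(357211, Pow(441209, -1))) = Add(Mul(-340116, Pow(Mul(7, I, Pow(503, Rational(1, 2))), -1)), Mul(357211, Pow(441209, -1))) = Add(Mul(-340116, Mul(Rational(-1, 3521), I, Pow(503, Rational(1, 2)))), Mul(357211, Rational(1, 441209))) = Add(Mul(Rational(48588, 503), I, Pow(503, Rational(1, 2))), Rational(357211, 441209)) = Add(Rational(357211, 441209), Mul(Rational(48588, 503), I, Pow(503, Rational(1, 2))))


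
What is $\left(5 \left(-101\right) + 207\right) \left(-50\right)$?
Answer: $14900$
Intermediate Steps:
$\left(5 \left(-101\right) + 207\right) \left(-50\right) = \left(-505 + 207\right) \left(-50\right) = \left(-298\right) \left(-50\right) = 14900$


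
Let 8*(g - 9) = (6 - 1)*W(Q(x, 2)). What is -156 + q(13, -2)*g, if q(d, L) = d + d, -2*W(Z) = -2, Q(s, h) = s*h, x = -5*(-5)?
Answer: 377/4 ≈ 94.250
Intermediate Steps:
x = 25
Q(s, h) = h*s
W(Z) = 1 (W(Z) = -½*(-2) = 1)
g = 77/8 (g = 9 + ((6 - 1)*1)/8 = 9 + (5*1)/8 = 9 + (⅛)*5 = 9 + 5/8 = 77/8 ≈ 9.6250)
q(d, L) = 2*d
-156 + q(13, -2)*g = -156 + (2*13)*(77/8) = -156 + 26*(77/8) = -156 + 1001/4 = 377/4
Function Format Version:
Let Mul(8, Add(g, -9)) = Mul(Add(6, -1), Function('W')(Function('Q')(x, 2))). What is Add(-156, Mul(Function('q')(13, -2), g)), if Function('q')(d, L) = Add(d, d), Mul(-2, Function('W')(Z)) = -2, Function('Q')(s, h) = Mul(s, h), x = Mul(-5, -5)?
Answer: Rational(377, 4) ≈ 94.250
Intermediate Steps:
x = 25
Function('Q')(s, h) = Mul(h, s)
Function('W')(Z) = 1 (Function('W')(Z) = Mul(Rational(-1, 2), -2) = 1)
g = Rational(77, 8) (g = Add(9, Mul(Rational(1, 8), Mul(Add(6, -1), 1))) = Add(9, Mul(Rational(1, 8), Mul(5, 1))) = Add(9, Mul(Rational(1, 8), 5)) = Add(9, Rational(5, 8)) = Rational(77, 8) ≈ 9.6250)
Function('q')(d, L) = Mul(2, d)
Add(-156, Mul(Function('q')(13, -2), g)) = Add(-156, Mul(Mul(2, 13), Rational(77, 8))) = Add(-156, Mul(26, Rational(77, 8))) = Add(-156, Rational(1001, 4)) = Rational(377, 4)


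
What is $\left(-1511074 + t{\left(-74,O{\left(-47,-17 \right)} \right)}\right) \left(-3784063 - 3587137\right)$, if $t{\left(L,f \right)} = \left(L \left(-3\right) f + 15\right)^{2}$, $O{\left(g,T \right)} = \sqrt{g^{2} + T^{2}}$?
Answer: $-896342217409600 - 49092192000 \sqrt{2498} \approx -8.988 \cdot 10^{14}$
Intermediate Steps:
$O{\left(g,T \right)} = \sqrt{T^{2} + g^{2}}$
$t{\left(L,f \right)} = \left(15 - 3 L f\right)^{2}$ ($t{\left(L,f \right)} = \left(- 3 L f + 15\right)^{2} = \left(15 - 3 L f\right)^{2}$)
$\left(-1511074 + t{\left(-74,O{\left(-47,-17 \right)} \right)}\right) \left(-3784063 - 3587137\right) = \left(-1511074 + 9 \left(-5 - 74 \sqrt{\left(-17\right)^{2} + \left(-47\right)^{2}}\right)^{2}\right) \left(-3784063 - 3587137\right) = \left(-1511074 + 9 \left(-5 - 74 \sqrt{289 + 2209}\right)^{2}\right) \left(-7371200\right) = \left(-1511074 + 9 \left(-5 - 74 \sqrt{2498}\right)^{2}\right) \left(-7371200\right) = 11138428668800 - 66340800 \left(-5 - 74 \sqrt{2498}\right)^{2}$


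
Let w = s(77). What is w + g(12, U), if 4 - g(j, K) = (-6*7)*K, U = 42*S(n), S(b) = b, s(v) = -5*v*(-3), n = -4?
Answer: -5897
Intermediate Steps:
s(v) = 15*v
U = -168 (U = 42*(-4) = -168)
w = 1155 (w = 15*77 = 1155)
g(j, K) = 4 + 42*K (g(j, K) = 4 - (-6*7)*K = 4 - (-42)*K = 4 + 42*K)
w + g(12, U) = 1155 + (4 + 42*(-168)) = 1155 + (4 - 7056) = 1155 - 7052 = -5897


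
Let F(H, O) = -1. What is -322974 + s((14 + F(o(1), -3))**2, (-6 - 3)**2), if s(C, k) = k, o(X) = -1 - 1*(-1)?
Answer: -322893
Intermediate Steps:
o(X) = 0 (o(X) = -1 + 1 = 0)
-322974 + s((14 + F(o(1), -3))**2, (-6 - 3)**2) = -322974 + (-6 - 3)**2 = -322974 + (-9)**2 = -322974 + 81 = -322893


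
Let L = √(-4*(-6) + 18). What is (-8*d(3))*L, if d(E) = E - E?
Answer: 0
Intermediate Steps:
d(E) = 0
L = √42 (L = √(24 + 18) = √42 ≈ 6.4807)
(-8*d(3))*L = (-8*0)*√42 = 0*√42 = 0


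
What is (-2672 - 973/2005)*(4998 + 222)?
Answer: -5594099652/401 ≈ -1.3950e+7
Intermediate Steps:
(-2672 - 973/2005)*(4998 + 222) = (-2672 - 973*1/2005)*5220 = (-2672 - 973/2005)*5220 = -5358333/2005*5220 = -5594099652/401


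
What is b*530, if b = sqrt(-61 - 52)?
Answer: 530*I*sqrt(113) ≈ 5634.0*I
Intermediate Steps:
b = I*sqrt(113) (b = sqrt(-113) = I*sqrt(113) ≈ 10.63*I)
b*530 = (I*sqrt(113))*530 = 530*I*sqrt(113)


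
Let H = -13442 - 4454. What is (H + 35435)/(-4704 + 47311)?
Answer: 17539/42607 ≈ 0.41165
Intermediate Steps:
H = -17896
(H + 35435)/(-4704 + 47311) = (-17896 + 35435)/(-4704 + 47311) = 17539/42607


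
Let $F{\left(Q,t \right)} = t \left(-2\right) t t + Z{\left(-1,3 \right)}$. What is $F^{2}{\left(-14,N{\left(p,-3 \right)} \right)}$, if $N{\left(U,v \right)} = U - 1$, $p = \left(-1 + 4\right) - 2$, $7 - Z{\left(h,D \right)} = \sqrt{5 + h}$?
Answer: $25$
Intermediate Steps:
$Z{\left(h,D \right)} = 7 - \sqrt{5 + h}$
$p = 1$ ($p = 3 - 2 = 1$)
$N{\left(U,v \right)} = -1 + U$
$F{\left(Q,t \right)} = 5 - 2 t^{3}$ ($F{\left(Q,t \right)} = t \left(-2\right) t t + \left(7 - \sqrt{5 - 1}\right) = - 2 t t t + \left(7 - \sqrt{4}\right) = - 2 t^{2} t + \left(7 - 2\right) = - 2 t^{3} + \left(7 - 2\right) = - 2 t^{3} + 5 = 5 - 2 t^{3}$)
$F^{2}{\left(-14,N{\left(p,-3 \right)} \right)} = \left(5 - 2 \left(-1 + 1\right)^{3}\right)^{2} = \left(5 - 2 \cdot 0^{3}\right)^{2} = \left(5 - 0\right)^{2} = \left(5 + 0\right)^{2} = 5^{2} = 25$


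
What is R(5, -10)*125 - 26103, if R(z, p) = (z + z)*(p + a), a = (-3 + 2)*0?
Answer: -38603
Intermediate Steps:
a = 0 (a = -1*0 = 0)
R(z, p) = 2*p*z (R(z, p) = (z + z)*(p + 0) = (2*z)*p = 2*p*z)
R(5, -10)*125 - 26103 = (2*(-10)*5)*125 - 26103 = -100*125 - 26103 = -12500 - 26103 = -38603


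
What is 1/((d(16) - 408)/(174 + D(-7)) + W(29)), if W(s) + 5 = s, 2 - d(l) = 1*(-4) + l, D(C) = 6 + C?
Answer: 173/3734 ≈ 0.046331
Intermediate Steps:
d(l) = 6 - l (d(l) = 2 - (1*(-4) + l) = 2 - (-4 + l) = 2 + (4 - l) = 6 - l)
W(s) = -5 + s
1/((d(16) - 408)/(174 + D(-7)) + W(29)) = 1/(((6 - 1*16) - 408)/(174 + (6 - 7)) + (-5 + 29)) = 1/(((6 - 16) - 408)/(174 - 1) + 24) = 1/((-10 - 408)/173 + 24) = 1/(-418*1/173 + 24) = 1/(-418/173 + 24) = 1/(3734/173) = 173/3734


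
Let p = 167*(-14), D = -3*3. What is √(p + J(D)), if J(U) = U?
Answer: I*√2347 ≈ 48.446*I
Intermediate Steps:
D = -9
p = -2338
√(p + J(D)) = √(-2338 - 9) = √(-2347) = I*√2347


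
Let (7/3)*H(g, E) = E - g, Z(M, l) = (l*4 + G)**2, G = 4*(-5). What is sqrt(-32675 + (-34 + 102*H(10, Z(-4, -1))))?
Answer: I*sqrt(390369)/7 ≈ 89.256*I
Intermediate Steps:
G = -20
Z(M, l) = (-20 + 4*l)**2 (Z(M, l) = (l*4 - 20)**2 = (4*l - 20)**2 = (-20 + 4*l)**2)
H(g, E) = -3*g/7 + 3*E/7 (H(g, E) = 3*(E - g)/7 = -3*g/7 + 3*E/7)
sqrt(-32675 + (-34 + 102*H(10, Z(-4, -1)))) = sqrt(-32675 + (-34 + 102*(-3/7*10 + 3*(16*(-5 - 1)**2)/7))) = sqrt(-32675 + (-34 + 102*(-30/7 + 3*(16*(-6)**2)/7))) = sqrt(-32675 + (-34 + 102*(-30/7 + 3*(16*36)/7))) = sqrt(-32675 + (-34 + 102*(-30/7 + (3/7)*576))) = sqrt(-32675 + (-34 + 102*(-30/7 + 1728/7))) = sqrt(-32675 + (-34 + 102*(1698/7))) = sqrt(-32675 + (-34 + 173196/7)) = sqrt(-32675 + 172958/7) = sqrt(-55767/7) = I*sqrt(390369)/7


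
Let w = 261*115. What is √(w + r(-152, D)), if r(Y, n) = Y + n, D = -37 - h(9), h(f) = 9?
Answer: 3*√3313 ≈ 172.68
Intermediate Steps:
D = -46 (D = -37 - 1*9 = -37 - 9 = -46)
w = 30015
√(w + r(-152, D)) = √(30015 + (-152 - 46)) = √(30015 - 198) = √29817 = 3*√3313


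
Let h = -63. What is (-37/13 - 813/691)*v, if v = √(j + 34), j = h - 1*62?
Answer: -36136*I*√91/8983 ≈ -38.374*I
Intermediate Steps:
j = -125 (j = -63 - 1*62 = -63 - 62 = -125)
v = I*√91 (v = √(-125 + 34) = √(-91) = I*√91 ≈ 9.5394*I)
(-37/13 - 813/691)*v = (-37/13 - 813/691)*(I*√91) = -36136*I*√91/8983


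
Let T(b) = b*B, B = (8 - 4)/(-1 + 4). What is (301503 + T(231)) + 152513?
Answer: 454324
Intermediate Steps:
B = 4/3 ≈ 1.3333
T(b) = 4*b/3 (T(b) = b*(4/3) = 4*b/3)
(301503 + T(231)) + 152513 = (301503 + (4/3)*231) + 152513 = (301503 + 308) + 152513 = 301811 + 152513 = 454324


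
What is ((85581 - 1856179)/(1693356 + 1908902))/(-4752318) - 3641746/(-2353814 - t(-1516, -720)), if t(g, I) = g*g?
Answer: 5195277757229036557/6636594809971672590 ≈ 0.78282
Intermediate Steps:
t(g, I) = g²
((85581 - 1856179)/(1693356 + 1908902))/(-4752318) - 3641746/(-2353814 - t(-1516, -720)) = ((85581 - 1856179)/(1693356 + 1908902))/(-4752318) - 3641746/(-2353814 - 1*(-1516)²) = -1770598/3602258*(-1/4752318) - 3641746/(-2353814 - 1*2298256) = -1770598*1/3602258*(-1/4752318) - 3641746/(-2353814 - 2298256) = -885299/1801129*(-1/4752318) - 3641746/(-4652070) = 885299/8559537767022 - 3641746*(-1/4652070) = 885299/8559537767022 + 1820873/2326035 = 5195277757229036557/6636594809971672590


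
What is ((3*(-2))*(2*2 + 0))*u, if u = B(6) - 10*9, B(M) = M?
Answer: 2016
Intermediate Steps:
u = -84 (u = 6 - 10*9 = 6 - 90 = -84)
((3*(-2))*(2*2 + 0))*u = ((3*(-2))*(2*2 + 0))*(-84) = -6*(4 + 0)*(-84) = -6*4*(-84) = -24*(-84) = 2016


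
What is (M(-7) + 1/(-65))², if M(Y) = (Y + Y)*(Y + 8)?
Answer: 829921/4225 ≈ 196.43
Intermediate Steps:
M(Y) = 2*Y*(8 + Y) (M(Y) = (2*Y)*(8 + Y) = 2*Y*(8 + Y))
(M(-7) + 1/(-65))² = (2*(-7)*(8 - 7) + 1/(-65))² = (2*(-7)*1 - 1/65)² = (-14 - 1/65)² = (-911/65)² = 829921/4225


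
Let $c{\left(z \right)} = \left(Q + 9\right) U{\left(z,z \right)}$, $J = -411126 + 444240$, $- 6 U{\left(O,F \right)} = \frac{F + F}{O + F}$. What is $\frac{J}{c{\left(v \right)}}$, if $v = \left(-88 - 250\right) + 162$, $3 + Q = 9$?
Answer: $- \frac{66228}{5} \approx -13246.0$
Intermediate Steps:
$Q = 6$ ($Q = -3 + 9 = 6$)
$U{\left(O,F \right)} = - \frac{F}{3 \left(F + O\right)}$ ($U{\left(O,F \right)} = - \frac{\left(F + F\right) \frac{1}{O + F}}{6} = - \frac{2 F \frac{1}{F + O}}{6} = - \frac{F}{3 \left(F + O\right)}$)
$J = 33114$
$v = -176$ ($v = -338 + 162 = -176$)
$c{\left(z \right)} = - \frac{5}{2}$ ($c{\left(z \right)} = \left(6 + 9\right) \left(- \frac{z}{3 z + 3 z}\right) = 15 \left(- \frac{z}{6 z}\right) = 15 \left(- z \frac{1}{6 z}\right) = 15 \left(- \frac{1}{6}\right) = - \frac{5}{2}$)
$\frac{J}{c{\left(v \right)}} = \frac{33114}{- \frac{5}{2}} = 33114 \left(- \frac{2}{5}\right) = - \frac{66228}{5}$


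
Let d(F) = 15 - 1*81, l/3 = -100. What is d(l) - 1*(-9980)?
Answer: 9914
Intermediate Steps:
l = -300 (l = 3*(-100) = -300)
d(F) = -66 (d(F) = 15 - 81 = -66)
d(l) - 1*(-9980) = -66 - 1*(-9980) = -66 + 9980 = 9914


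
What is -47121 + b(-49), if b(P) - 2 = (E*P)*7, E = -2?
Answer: -46433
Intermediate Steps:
b(P) = 2 - 14*P (b(P) = 2 - 2*P*7 = 2 - 14*P)
-47121 + b(-49) = -47121 + (2 - 14*(-49)) = -47121 + (2 + 686) = -47121 + 688 = -46433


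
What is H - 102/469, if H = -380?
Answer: -178322/469 ≈ -380.22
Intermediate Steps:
H - 102/469 = -380 - 102/469 = -178322/469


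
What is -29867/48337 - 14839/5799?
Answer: -890471476/280306263 ≈ -3.1768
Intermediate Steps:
-29867/48337 - 14839/5799 = -890471476/280306263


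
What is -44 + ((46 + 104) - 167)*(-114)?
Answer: 1894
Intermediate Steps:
-44 + ((46 + 104) - 167)*(-114) = -44 + (150 - 167)*(-114) = -44 - 17*(-114) = -44 + 1938 = 1894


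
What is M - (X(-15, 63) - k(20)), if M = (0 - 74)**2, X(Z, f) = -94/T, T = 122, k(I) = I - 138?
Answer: 326885/61 ≈ 5358.8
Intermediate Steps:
k(I) = -138 + I
X(Z, f) = -47/61 (X(Z, f) = -94/122 = -94*1/122 = -47/61)
M = 5476 (M = (-74)**2 = 5476)
M - (X(-15, 63) - k(20)) = 5476 - (-47/61 - (-138 + 20)) = 5476 - (-47/61 - 1*(-118)) = 5476 - (-47/61 + 118) = 5476 - 1*7151/61 = 5476 - 7151/61 = 326885/61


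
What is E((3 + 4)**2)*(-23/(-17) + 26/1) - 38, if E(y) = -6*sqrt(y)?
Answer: -20176/17 ≈ -1186.8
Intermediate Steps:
E((3 + 4)**2)*(-23/(-17) + 26/1) - 38 = (-6*sqrt((3 + 4)**2))*(-23/(-17) + 26/1) - 38 = (-6*sqrt(7**2))*(-23*(-1/17) + 26*1) - 38 = (-6*sqrt(49))*(23/17 + 26) - 38 = -6*7*(465/17) - 38 = -42*465/17 - 38 = -19530/17 - 38 = -20176/17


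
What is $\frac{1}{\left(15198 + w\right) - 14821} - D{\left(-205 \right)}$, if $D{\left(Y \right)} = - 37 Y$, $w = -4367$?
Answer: $- \frac{30264151}{3990} \approx -7585.0$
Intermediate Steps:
$\frac{1}{\left(15198 + w\right) - 14821} - D{\left(-205 \right)} = \frac{1}{\left(15198 - 4367\right) - 14821} - \left(-37\right) \left(-205\right) = \frac{1}{10831 - 14821} - 7585 = \frac{1}{-3990} - 7585 = - \frac{1}{3990} - 7585 = - \frac{30264151}{3990}$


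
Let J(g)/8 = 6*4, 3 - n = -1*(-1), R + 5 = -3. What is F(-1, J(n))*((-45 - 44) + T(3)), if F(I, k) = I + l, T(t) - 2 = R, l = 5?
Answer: -380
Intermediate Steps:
R = -8 (R = -5 - 3 = -8)
T(t) = -6 (T(t) = 2 - 8 = -6)
n = 2 (n = 3 - (-1)*(-1) = 3 - 1*1 = 3 - 1 = 2)
J(g) = 192 (J(g) = 8*(6*4) = 8*24 = 192)
F(I, k) = 5 + I (F(I, k) = I + 5 = 5 + I)
F(-1, J(n))*((-45 - 44) + T(3)) = (5 - 1)*((-45 - 44) - 6) = 4*(-89 - 6) = 4*(-95) = -380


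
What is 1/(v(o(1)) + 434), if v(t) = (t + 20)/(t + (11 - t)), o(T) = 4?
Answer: 11/4798 ≈ 0.0022926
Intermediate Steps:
v(t) = 20/11 + t/11 (v(t) = (20 + t)/11 = (20 + t)*(1/11) = 20/11 + t/11)
1/(v(o(1)) + 434) = 1/((20/11 + (1/11)*4) + 434) = 1/((20/11 + 4/11) + 434) = 1/(24/11 + 434) = 1/(4798/11) = 11/4798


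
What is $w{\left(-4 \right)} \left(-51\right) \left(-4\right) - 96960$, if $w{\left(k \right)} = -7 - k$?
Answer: $-97572$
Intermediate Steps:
$w{\left(-4 \right)} \left(-51\right) \left(-4\right) - 96960 = \left(-7 - -4\right) \left(-51\right) \left(-4\right) - 96960 = \left(-7 + 4\right) \left(-51\right) \left(-4\right) - 96960 = \left(-3\right) \left(-51\right) \left(-4\right) - 96960 = 153 \left(-4\right) - 96960 = -612 - 96960 = -97572$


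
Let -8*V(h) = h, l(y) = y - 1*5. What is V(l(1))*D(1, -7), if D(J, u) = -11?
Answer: -11/2 ≈ -5.5000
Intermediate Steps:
l(y) = -5 + y (l(y) = y - 5 = -5 + y)
V(h) = -h/8
V(l(1))*D(1, -7) = -(-5 + 1)/8*(-11) = -⅛*(-4)*(-11) = (½)*(-11) = -11/2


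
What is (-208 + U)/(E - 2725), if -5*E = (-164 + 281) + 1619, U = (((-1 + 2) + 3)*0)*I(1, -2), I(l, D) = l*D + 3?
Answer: 1040/15361 ≈ 0.067704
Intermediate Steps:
I(l, D) = 3 + D*l (I(l, D) = D*l + 3 = 3 + D*l)
U = 0 (U = (((-1 + 2) + 3)*0)*(3 - 2*1) = ((1 + 3)*0)*(3 - 2) = (4*0)*1 = 0*1 = 0)
E = -1736/5 (E = -((-164 + 281) + 1619)/5 = -(117 + 1619)/5 = -⅕*1736 = -1736/5 ≈ -347.20)
(-208 + U)/(E - 2725) = (-208 + 0)/(-1736/5 - 2725) = -208/(-15361/5) = -208*(-5/15361) = 1040/15361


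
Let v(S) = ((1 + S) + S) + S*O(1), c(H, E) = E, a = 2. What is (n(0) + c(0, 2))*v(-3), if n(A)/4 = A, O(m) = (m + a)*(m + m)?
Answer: -46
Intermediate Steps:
O(m) = 2*m*(2 + m) (O(m) = (m + 2)*(m + m) = (2 + m)*(2*m) = 2*m*(2 + m))
n(A) = 4*A
v(S) = 1 + 8*S (v(S) = ((1 + S) + S) + S*(2*1*(2 + 1)) = (1 + 2*S) + S*(2*1*3) = (1 + 2*S) + S*6 = (1 + 2*S) + 6*S = 1 + 8*S)
(n(0) + c(0, 2))*v(-3) = (4*0 + 2)*(1 + 8*(-3)) = (0 + 2)*(1 - 24) = 2*(-23) = -46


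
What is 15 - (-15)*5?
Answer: 90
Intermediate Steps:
15 - (-15)*5 = 15 - 3*(-25) = 15 + 75 = 90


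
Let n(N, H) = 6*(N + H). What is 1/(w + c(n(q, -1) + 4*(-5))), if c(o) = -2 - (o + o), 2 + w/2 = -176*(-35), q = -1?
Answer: 1/12378 ≈ 8.0789e-5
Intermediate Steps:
w = 12316 (w = -4 + 2*(-176*(-35)) = -4 + 2*6160 = -4 + 12320 = 12316)
n(N, H) = 6*H + 6*N (n(N, H) = 6*(H + N) = 6*H + 6*N)
c(o) = -2 - 2*o
1/(w + c(n(q, -1) + 4*(-5))) = 1/(12316 + (-2 - 2*((6*(-1) + 6*(-1)) + 4*(-5)))) = 1/(12316 + (-2 - 2*((-6 - 6) - 20))) = 1/(12316 + (-2 - 2*(-12 - 20))) = 1/(12316 + (-2 - 2*(-32))) = 1/(12316 + (-2 + 64)) = 1/(12316 + 62) = 1/12378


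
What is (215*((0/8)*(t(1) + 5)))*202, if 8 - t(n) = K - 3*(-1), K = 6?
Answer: 0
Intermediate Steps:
t(n) = -1 (t(n) = 8 - (6 - 3*(-1)) = 8 - (6 - 1*(-3)) = 8 - (6 + 3) = 8 - 1*9 = 8 - 9 = -1)
(215*((0/8)*(t(1) + 5)))*202 = (215*((0/8)*(-1 + 5)))*202 = (215*((0*(1/8))*4))*202 = (215*(0*4))*202 = (215*0)*202 = 0*202 = 0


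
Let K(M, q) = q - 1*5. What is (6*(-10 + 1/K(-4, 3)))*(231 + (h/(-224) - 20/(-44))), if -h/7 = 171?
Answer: -5251239/352 ≈ -14918.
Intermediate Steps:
h = -1197 (h = -7*171 = -1197)
K(M, q) = -5 + q (K(M, q) = q - 5 = -5 + q)
(6*(-10 + 1/K(-4, 3)))*(231 + (h/(-224) - 20/(-44))) = (6*(-10 + 1/(-5 + 3)))*(231 + (-1197/(-224) - 20/(-44))) = (6*(-10 + 1/(-2)))*(231 + (-1197*(-1/224) - 20*(-1/44))) = (6*(-10 - ½))*(231 + (171/32 + 5/11)) = (6*(-21/2))*(231 + 2041/352) = -63*83353/352 = -5251239/352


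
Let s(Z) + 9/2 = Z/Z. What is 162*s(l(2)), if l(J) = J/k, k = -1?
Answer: -567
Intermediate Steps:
l(J) = -J (l(J) = J/(-1) = J*(-1) = -J)
s(Z) = -7/2 (s(Z) = -9/2 + Z/Z = -9/2 + 1 = -7/2)
162*s(l(2)) = 162*(-7/2) = -567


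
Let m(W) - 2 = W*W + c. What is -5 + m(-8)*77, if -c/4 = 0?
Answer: 5077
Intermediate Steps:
c = 0 (c = -4*0 = 0)
m(W) = 2 + W² (m(W) = 2 + (W*W + 0) = 2 + (W² + 0) = 2 + W²)
-5 + m(-8)*77 = -5 + (2 + (-8)²)*77 = -5 + (2 + 64)*77 = -5 + 66*77 = -5 + 5082 = 5077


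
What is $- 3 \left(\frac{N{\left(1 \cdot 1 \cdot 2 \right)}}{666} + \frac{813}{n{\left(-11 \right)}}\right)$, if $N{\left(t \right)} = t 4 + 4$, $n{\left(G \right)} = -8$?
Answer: $\frac{90227}{296} \approx 304.82$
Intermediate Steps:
$N{\left(t \right)} = 4 + 4 t$ ($N{\left(t \right)} = 4 t + 4 = 4 + 4 t$)
$- 3 \left(\frac{N{\left(1 \cdot 1 \cdot 2 \right)}}{666} + \frac{813}{n{\left(-11 \right)}}\right) = - 3 \left(\frac{4 + 4 \cdot 1 \cdot 1 \cdot 2}{666} + \frac{813}{-8}\right) = - 3 \left(\left(4 + 4 \cdot 1 \cdot 2\right) \frac{1}{666} + 813 \left(- \frac{1}{8}\right)\right) = - 3 \left(\left(4 + 4 \cdot 2\right) \frac{1}{666} - \frac{813}{8}\right) = - 3 \left(\left(4 + 8\right) \frac{1}{666} - \frac{813}{8}\right) = - 3 \left(12 \cdot \frac{1}{666} - \frac{813}{8}\right) = - 3 \left(\frac{2}{111} - \frac{813}{8}\right) = \left(-3\right) \left(- \frac{90227}{888}\right) = \frac{90227}{296}$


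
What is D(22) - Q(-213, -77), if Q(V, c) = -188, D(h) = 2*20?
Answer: 228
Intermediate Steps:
D(h) = 40
D(22) - Q(-213, -77) = 40 - 1*(-188) = 40 + 188 = 228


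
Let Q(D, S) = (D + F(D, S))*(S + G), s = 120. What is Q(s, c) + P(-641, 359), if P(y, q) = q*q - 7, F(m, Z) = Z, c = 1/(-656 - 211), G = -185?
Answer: 80185728742/751689 ≈ 1.0667e+5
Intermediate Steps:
c = -1/867 (c = 1/(-867) = -1/867 ≈ -0.0011534)
Q(D, S) = (-185 + S)*(D + S) (Q(D, S) = (D + S)*(S - 185) = (D + S)*(-185 + S) = (-185 + S)*(D + S))
P(y, q) = -7 + q² (P(y, q) = q² - 7 = -7 + q²)
Q(s, c) + P(-641, 359) = ((-1/867)² - 185*120 - 185*(-1/867) + 120*(-1/867)) + (-7 + 359²) = (1/751689 - 22200 + 185/867 - 40/289) + (-7 + 128881) = -16687439444/751689 + 128874 = 80185728742/751689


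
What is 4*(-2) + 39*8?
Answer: 304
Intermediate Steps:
4*(-2) + 39*8 = -8 + 312 = 304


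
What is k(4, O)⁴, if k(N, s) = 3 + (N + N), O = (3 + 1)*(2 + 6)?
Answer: 14641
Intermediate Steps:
O = 32 (O = 4*8 = 32)
k(N, s) = 3 + 2*N
k(4, O)⁴ = (3 + 2*4)⁴ = (3 + 8)⁴ = 11⁴ = 14641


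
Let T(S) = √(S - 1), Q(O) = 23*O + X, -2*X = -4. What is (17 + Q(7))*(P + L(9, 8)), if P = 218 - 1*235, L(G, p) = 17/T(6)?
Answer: -3060 + 612*√5 ≈ -1691.5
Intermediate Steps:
X = 2 (X = -½*(-4) = 2)
Q(O) = 2 + 23*O (Q(O) = 23*O + 2 = 2 + 23*O)
T(S) = √(-1 + S)
L(G, p) = 17*√5/5 (L(G, p) = 17/(√(-1 + 6)) = 17/(√5) = 17*(√5/5) = 17*√5/5)
P = -17 (P = 218 - 235 = -17)
(17 + Q(7))*(P + L(9, 8)) = (17 + (2 + 23*7))*(-17 + 17*√5/5) = (17 + (2 + 161))*(-17 + 17*√5/5) = (17 + 163)*(-17 + 17*√5/5) = 180*(-17 + 17*√5/5) = -3060 + 612*√5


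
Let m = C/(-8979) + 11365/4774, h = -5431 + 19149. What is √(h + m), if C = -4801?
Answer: √25211800141172878002/42865746 ≈ 117.14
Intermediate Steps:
h = 13718
m = 124966309/42865746 (m = -4801/(-8979) + 11365/4774 = -4801*(-1/8979) + 11365*(1/4774) = 4801/8979 + 11365/4774 = 124966309/42865746 ≈ 2.9153)
√(h + m) = √(13718 + 124966309/42865746) = √(588157269937/42865746) = √25211800141172878002/42865746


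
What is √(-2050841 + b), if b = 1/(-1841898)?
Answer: I*√6957659063641903662/1841898 ≈ 1432.1*I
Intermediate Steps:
b = -1/1841898 ≈ -5.4292e-7
√(-2050841 + b) = √(-2050841 - 1/1841898) = √(-3777439936219/1841898) = I*√6957659063641903662/1841898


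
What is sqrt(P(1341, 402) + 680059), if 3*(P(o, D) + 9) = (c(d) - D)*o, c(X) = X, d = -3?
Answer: sqrt(499015) ≈ 706.41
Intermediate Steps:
P(o, D) = -9 + o*(-3 - D)/3 (P(o, D) = -9 + ((-3 - D)*o)/3 = -9 + (o*(-3 - D))/3 = -9 + o*(-3 - D)/3)
sqrt(P(1341, 402) + 680059) = sqrt((-9 - 1*1341 - 1/3*402*1341) + 680059) = sqrt((-9 - 1341 - 179694) + 680059) = sqrt(-181044 + 680059) = sqrt(499015)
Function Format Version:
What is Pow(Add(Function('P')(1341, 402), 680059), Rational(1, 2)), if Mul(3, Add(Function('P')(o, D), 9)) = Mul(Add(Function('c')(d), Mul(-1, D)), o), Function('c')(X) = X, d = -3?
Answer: Pow(499015, Rational(1, 2)) ≈ 706.41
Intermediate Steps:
Function('P')(o, D) = Add(-9, Mul(Rational(1, 3), o, Add(-3, Mul(-1, D)))) (Function('P')(o, D) = Add(-9, Mul(Rational(1, 3), Mul(Add(-3, Mul(-1, D)), o))) = Add(-9, Mul(Rational(1, 3), Mul(o, Add(-3, Mul(-1, D))))) = Add(-9, Mul(Rational(1, 3), o, Add(-3, Mul(-1, D)))))
Pow(Add(Function('P')(1341, 402), 680059), Rational(1, 2)) = Pow(Add(Add(-9, Mul(-1, 1341), Mul(Rational(-1, 3), 402, 1341)), 680059), Rational(1, 2)) = Pow(Add(Add(-9, -1341, -179694), 680059), Rational(1, 2)) = Pow(Add(-181044, 680059), Rational(1, 2)) = Pow(499015, Rational(1, 2))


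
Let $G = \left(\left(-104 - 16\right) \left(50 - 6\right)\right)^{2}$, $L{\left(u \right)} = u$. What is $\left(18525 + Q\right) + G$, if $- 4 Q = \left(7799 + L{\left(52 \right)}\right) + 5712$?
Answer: $\frac{111574137}{4} \approx 2.7894 \cdot 10^{7}$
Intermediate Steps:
$Q = - \frac{13563}{4}$ ($Q = - \frac{\left(7799 + 52\right) + 5712}{4} = - \frac{7851 + 5712}{4} = \left(- \frac{1}{4}\right) 13563 = - \frac{13563}{4} \approx -3390.8$)
$G = 27878400$ ($G = \left(\left(-120\right) 44\right)^{2} = \left(-5280\right)^{2} = 27878400$)
$\left(18525 + Q\right) + G = \left(18525 - \frac{13563}{4}\right) + 27878400 = \frac{60537}{4} + 27878400 = \frac{111574137}{4}$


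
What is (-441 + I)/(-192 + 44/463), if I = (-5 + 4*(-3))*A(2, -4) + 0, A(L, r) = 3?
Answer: 56949/22213 ≈ 2.5638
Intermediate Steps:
I = -51 (I = (-5 + 4*(-3))*3 + 0 = (-5 - 12)*3 + 0 = -17*3 + 0 = -51 + 0 = -51)
(-441 + I)/(-192 + 44/463) = (-441 - 51)/(-192 + 44/463) = -492/(-192 + 44*(1/463)) = -492/(-192 + 44/463) = -492/(-88852/463) = -492*(-463/88852) = 56949/22213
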